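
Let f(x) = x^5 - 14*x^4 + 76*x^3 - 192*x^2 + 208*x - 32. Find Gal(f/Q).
D_5

The polynomial f is an irreducible quintic over Q, so G = Gal(f/Q) is a transitive subgroup of S_5: one of C_5 (5T1, order 5), D_5 (5T2, order 10), F_20 (5T3, order 20), A_5 (5T4, order 60) or S_5 (5T5, order 120). The discriminant of f is 2316304384 = 48128^2, a perfect square, so G is contained in A_5. The transitive groups of degree 5 contained in A_5 are: C_5 (5T1, order 5), D_5 (5T2, order 10), A_5 (5T4, order 60). By Dedekind's theorem, for a prime p not dividing disc(f) the degrees of the irreducible factors of f mod p form the cycle type of an element of G. Factoring f modulo the 23 such primes p <= 97 (skipping 2, 47, which divide the discriminant), each new pattern first appears at: mod 3: f = (x^5 + x^4 + x^3 + x + 1), pattern 5; mod 5: f = (x + 2)(x^2 + x + 1)(x^2 + 3x + 4), pattern 2+2+1; mod 83: f = (x + 10)(x + 23)(x + 61)(x + 63)(x + 78), pattern 1+1+1+1+1. No other pattern occurs in this range, so the set of observed cycle types is {5, 2+2+1, 1+1+1+1+1}. The candidates containing elements of all these cycle types are D_5 (5T2) of order 10, A_5 (5T4) of order 60; the others are excluded. The observed types are precisely the cycle types that occur in D_5 (5T2). Each of the other remaining candidates has further cycle types, and by the Chebotarev density theorem the matching factorization patterns would occur for a proportion of primes equal to their share of the group: A_5 (5T4) additionally contains elements of type 3+1+1 (20 of its 60 elements, about 33% of primes). None of the 23 primes tested shows any such pattern (for each of these groups the chance of that is below 10^-4), which rules them out. Hence G = D_5 (5T2), of order 10.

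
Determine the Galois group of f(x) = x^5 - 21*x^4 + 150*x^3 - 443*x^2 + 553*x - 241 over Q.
C_5 (order 5)

The polynomial f is an irreducible quintic over Q, so G = Gal(f/Q) is a transitive subgroup of S_5: one of C_5 (5T1, order 5), D_5 (5T2, order 10), F_20 (5T3, order 20), A_5 (5T4, order 60) or S_5 (5T5, order 120). The discriminant of f is 14320669561 = 119669^2, a perfect square, so G is contained in A_5. The transitive groups of degree 5 contained in A_5 are: C_5 (5T1, order 5), D_5 (5T2, order 10), A_5 (5T4, order 60). By Dedekind's theorem, for a prime p not dividing disc(f) the degrees of the irreducible factors of f mod p form the cycle type of an element of G. Factoring f modulo the 14 such primes p <= 59 (skipping 11, 23, 43, which divide the discriminant), each new pattern first appears at: mod 2: f = (x^5 + x^4 + x^2 + x + 1), pattern 5. No other pattern occurs in this range, so the set of observed cycle types is {5}. The candidates containing elements of all these cycle types are C_5 (5T1) of order 5, D_5 (5T2) of order 10, A_5 (5T4) of order 60; the others are excluded. The observed types are precisely the cycle types that occur in C_5 (5T1) (apart from the identity). Each of the other remaining candidates has further cycle types, and by the Chebotarev density theorem the matching factorization patterns would occur for a proportion of primes equal to their share of the group: D_5 (5T2) additionally contains elements of type 2+2+1 (5 of its 10 elements, about 50% of primes); A_5 (5T4) additionally contains elements of type 3+1+1, 2+2+1 (35 of its 60 elements, about 58% of primes). None of the 14 primes tested shows any such pattern (for each of these groups the chance of that is below 10^-4), which rules them out. Hence G = C_5 (5T1), of order 5.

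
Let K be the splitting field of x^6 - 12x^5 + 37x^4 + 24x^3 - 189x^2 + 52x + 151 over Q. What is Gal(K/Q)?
S_3, S_3 acting on 6 points

The polynomial f is an irreducible sextic over Q, so G = Gal(f/Q) is one of the 16 transitive subgroups 6T1, ..., 6T16 of S_6. The discriminant of f is 870211913777152, which is not a perfect square, so G is not contained in A_6. The transitive groups of degree 6 not contained in A_6 are: C_6 (6T1, order 6), S_3 (6T2, order 6), D_6 (6T3, order 12), C_3 x S_3 (6T5, order 18), A_4 x C_2 (6T6, order 24), S_4 (6T8, order 24), S_3 x S_3 (6T9, order 36), S_4 x C_2 (6T11, order 48), (S_3 x S_3) : C_2 (6T13, order 72), PGL(2,5) (6T14, order 120), S_6 (6T16, order 720). By Dedekind's theorem, for a prime p not dividing disc(f) the degrees of the irreducible factors of f mod p form the cycle type of an element of G. Factoring f modulo the 23 such primes p <= 97 (skipping 2, 37, which divide the discriminant), each new pattern first appears at: mod 3: f = (x^3 + x^2 + 2)(x^3 + 2x^2 + 2x + 2), pattern 3+3; mod 5: f = (x^2 + x + 2)(x^2 + 3x + 4)(x^2 + 4x + 2), pattern 2+2+2; mod 67: f = (x + 3)(x + 4)(x + 28)(x + 35)(x + 59)(x + 60), pattern 1+1+1+1+1+1. No other pattern occurs in this range, so the set of observed cycle types is {3+3, 2+2+2, 1+1+1+1+1+1}. The candidates containing elements of all these cycle types are C_6 (6T1) of order 6, S_3 (6T2) of order 6, D_6 (6T3) of order 12, C_3 x S_3 (6T5) of order 18, A_4 x C_2 (6T6) of order 24, S_4 (6T8) of order 24, S_3 x S_3 (6T9) of order 36, S_4 x C_2 (6T11) of order 48, (S_3 x S_3) : C_2 (6T13) of order 72, PGL(2,5) (6T14) of order 120, S_6 (6T16) of order 720; the others are excluded. The observed types are precisely the cycle types that occur in S_3 (6T2). Each of the other remaining candidates has further cycle types, and by the Chebotarev density theorem the matching factorization patterns would occur for a proportion of primes equal to their share of the group: C_6 (6T1) additionally contains elements of type 6 (2 of its 6 elements, about 33% of primes); D_6 (6T3) additionally contains elements of type 6, 2+2+1+1 (5 of its 12 elements, about 42% of primes); C_3 x S_3 (6T5) additionally contains elements of type 6, 3+1+1+1 (10 of its 18 elements, about 56% of primes); A_4 x C_2 (6T6) additionally contains elements of type 6, 2+2+1+1, 2+1+1+1+1 (14 of its 24 elements, about 58% of primes); S_4 (6T8) additionally contains elements of type 4+1+1, 2+2+1+1 (9 of its 24 elements, about 38% of primes); S_3 x S_3 (6T9) additionally contains elements of type 6, 3+1+1+1, 2+2+1+1 (25 of its 36 elements, about 69% of primes); S_4 x C_2 (6T11) additionally contains elements of type 6, 4+2, 4+1+1, 2+2+1+1, 2+1+1+1+1 (32 of its 48 elements, about 67% of primes); (S_3 x S_3) : C_2 (6T13) additionally contains elements of type 6, 4+2, 3+2+1, 3+1+1+1, 2+2+1+1, 2+1+1+1+1 (61 of its 72 elements, about 85% of primes); PGL(2,5) (6T14) additionally contains elements of type 6, 5+1, 4+1+1, 2+2+1+1 (89 of its 120 elements, about 74% of primes); S_6 (6T16) additionally contains elements of type 6, 5+1, 4+2, 4+1+1, 3+2+1, 3+1+1+1, 2+2+1+1, 2+1+1+1+1 (664 of its 720 elements, about 92% of primes). None of the 23 primes tested shows any such pattern (for each of these groups the chance of that is below 10^-4), which rules them out. Hence G = S_3 (6T2), of order 6.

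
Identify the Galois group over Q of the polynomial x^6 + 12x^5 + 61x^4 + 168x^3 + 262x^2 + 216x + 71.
A_4, A_4 acting on 6 points

The polynomial f is an irreducible sextic over Q, so G = Gal(f/Q) is one of the 16 transitive subgroups 6T1, ..., 6T16 of S_6. The discriminant of f is 153664 = 392^2, a perfect square, so G is contained in A_6. The transitive groups of degree 6 contained in A_6 are: A_4 (6T4, order 12), S_4 (6T7, order 24), (C_3 x C_3) : C_4 (6T10, order 36), PSL(2,5) (6T12, order 60), A_6 (6T15, order 360). By Dedekind's theorem, for a prime p not dividing disc(f) the degrees of the irreducible factors of f mod p form the cycle type of an element of G. Factoring f modulo the 33 such primes p <= 149 (skipping 2, 7, which divide the discriminant), each new pattern first appears at: mod 3: f = (x^3 + 2x + 1)(x^3 + 2x + 2), pattern 3+3; mod 13: f = (x + 8)(x + 9)(x^2 + 4x + 9)(x^2 + 4x + 10), pattern 2+2+1+1. No other pattern occurs in this range, so the set of observed cycle types is {3+3, 2+2+1+1}. The candidates containing elements of all these cycle types are A_4 (6T4) of order 12, S_4 (6T7) of order 24, (C_3 x C_3) : C_4 (6T10) of order 36, PSL(2,5) (6T12) of order 60, A_6 (6T15) of order 360; the others are excluded. The observed types are precisely the cycle types that occur in A_4 (6T4) (apart from the identity). Each of the other remaining candidates has further cycle types, and by the Chebotarev density theorem the matching factorization patterns would occur for a proportion of primes equal to their share of the group: S_4 (6T7) additionally contains elements of type 4+2 (6 of its 24 elements, about 25% of primes); (C_3 x C_3) : C_4 (6T10) additionally contains elements of type 4+2, 3+1+1+1 (22 of its 36 elements, about 61% of primes); PSL(2,5) (6T12) additionally contains elements of type 5+1 (24 of its 60 elements, about 40% of primes); A_6 (6T15) additionally contains elements of type 5+1, 4+2, 3+1+1+1 (274 of its 360 elements, about 76% of primes). None of the 33 primes tested shows any such pattern (for each of these groups the chance of that is below 10^-4), which rules them out. Hence G = A_4 (6T4), of order 12.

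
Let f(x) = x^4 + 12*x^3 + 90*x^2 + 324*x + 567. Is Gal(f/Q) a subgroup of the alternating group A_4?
The polynomial is irreducible of degree 4 over Q. Its discriminant is 1088391168, which is not a perfect square. A Galois group lies in the alternating group exactly when the discriminant is a square in Q, so the Galois group (C_4) is not contained in A_4.

No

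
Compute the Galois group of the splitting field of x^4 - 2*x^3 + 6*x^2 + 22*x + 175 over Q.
A_4 (also written A4)

The polynomial is an irreducible quartic over Q and its discriminant is 1666598976 = 40824^2, a perfect square, so the Galois group is contained in A_4. The resolvent cubic y^3 - 6*y^2 - 744*y + 3016 is irreducible over Q. An irreducible resolvent with square discriminant gives A_4.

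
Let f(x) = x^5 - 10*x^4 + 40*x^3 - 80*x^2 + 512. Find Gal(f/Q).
D_5 (order 10)

The polynomial f is an irreducible quintic over Q, so G = Gal(f/Q) is a transitive subgroup of S_5: one of C_5 (5T1, order 5), D_5 (5T2, order 10), F_20 (5T3, order 20), A_5 (5T4, order 60) or S_5 (5T5, order 120). The discriminant of f is 67108864000000 = 8192000^2, a perfect square, so G is contained in A_5. The transitive groups of degree 5 contained in A_5 are: C_5 (5T1, order 5), D_5 (5T2, order 10), A_5 (5T4, order 60). By Dedekind's theorem, for a prime p not dividing disc(f) the degrees of the irreducible factors of f mod p form the cycle type of an element of G. Factoring f modulo the 23 such primes p <= 97 (skipping 2, 5, which divide the discriminant), each new pattern first appears at: mod 3: f = (x + 1)(x^2 + 1)(x^2 + x + 2), pattern 2+2+1; mod 7: f = (x^5 + 4x^4 + 5x^3 + 4x^2 + 1), pattern 5. No other pattern occurs in this range, so the set of observed cycle types is {2+2+1, 5}. The candidates containing elements of all these cycle types are D_5 (5T2) of order 10, A_5 (5T4) of order 60; the others are excluded. The observed types are precisely the cycle types that occur in D_5 (5T2) (apart from the identity). Each of the other remaining candidates has further cycle types, and by the Chebotarev density theorem the matching factorization patterns would occur for a proportion of primes equal to their share of the group: A_5 (5T4) additionally contains elements of type 3+1+1 (20 of its 60 elements, about 33% of primes). None of the 23 primes tested shows any such pattern (for each of these groups the chance of that is below 10^-4), which rules them out. Hence G = D_5 (5T2), of order 10.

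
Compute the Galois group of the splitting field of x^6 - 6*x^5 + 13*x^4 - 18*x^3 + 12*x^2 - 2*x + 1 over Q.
The polynomial f is an irreducible sextic over Q, so G = Gal(f/Q) is one of the 16 transitive subgroups 6T1, ..., 6T16 of S_6. The discriminant of f is 95101504 = 9752^2, a perfect square, so G is contained in A_6. The transitive groups of degree 6 contained in A_6 are: A_4 (6T4, order 12), S_4 (6T7, order 24), (C_3 x C_3) : C_4 (6T10, order 36), PSL(2,5) (6T12, order 60), A_6 (6T15, order 360). By Dedekind's theorem, for a prime p not dividing disc(f) the degrees of the irreducible factors of f mod p form the cycle type of an element of G. Factoring f modulo the 79 such primes p <= 421 (skipping 2, 23, 53, which divide the discriminant), each new pattern first appears at: mod 3: f = (x^3 + x^2 + 2)(x^3 + 2x^2 + 2x + 2), pattern 3+3; mod 5: f = (x^2 + 4x + 2)(x^4 + x^2 + 3x + 3), pattern 4+2; mod 19: f = (x + 7)(x + 17)(x^2 + 13x + 15)(x^2 + 14x + 18), pattern 2+2+1+1; mod 223: f = (x + 14)(x + 38)(x + 81)(x + 152)(x + 173)(x + 205), pattern 1+1+1+1+1+1. No other pattern occurs in this range, so the set of observed cycle types is {3+3, 4+2, 2+2+1+1, 1+1+1+1+1+1}. The candidates containing elements of all these cycle types are S_4 (6T7) of order 24, (C_3 x C_3) : C_4 (6T10) of order 36, A_6 (6T15) of order 360; the others are excluded. The observed types are precisely the cycle types that occur in S_4 (6T7). Each of the other remaining candidates has further cycle types, and by the Chebotarev density theorem the matching factorization patterns would occur for a proportion of primes equal to their share of the group: (C_3 x C_3) : C_4 (6T10) additionally contains elements of type 3+1+1+1 (4 of its 36 elements, about 11% of primes); A_6 (6T15) additionally contains elements of type 5+1, 3+1+1+1 (184 of its 360 elements, about 51% of primes). None of the 79 primes tested shows any such pattern (for each of these groups the chance of that is below 10^-4), which rules them out. Hence G = S_4 (6T7), of order 24.

S_4, S_4(6d), the S_4-action on 6 points inside A_6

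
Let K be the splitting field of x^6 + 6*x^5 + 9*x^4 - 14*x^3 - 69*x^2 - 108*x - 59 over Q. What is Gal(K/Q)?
6T9: S_3 x S_3

The polynomial f is an irreducible sextic over Q, so G = Gal(f/Q) is one of the 16 transitive subgroups 6T1, ..., 6T16 of S_6. The discriminant of f is 297538935552, which is not a perfect square, so G is not contained in A_6. The transitive groups of degree 6 not contained in A_6 are: C_6 (6T1, order 6), S_3 (6T2, order 6), D_6 (6T3, order 12), C_3 x S_3 (6T5, order 18), A_4 x C_2 (6T6, order 24), S_4 (6T8, order 24), S_3 x S_3 (6T9, order 36), S_4 x C_2 (6T11, order 48), (S_3 x S_3) : C_2 (6T13, order 72), PGL(2,5) (6T14, order 120), S_6 (6T16, order 720). By Dedekind's theorem, for a prime p not dividing disc(f) the degrees of the irreducible factors of f mod p form the cycle type of an element of G. Factoring f modulo the 23 such primes p <= 97 (skipping 2, 3, which divide the discriminant), each new pattern first appears at: mod 5: f = (x^6 + x^5 + 4x^4 + x^3 + x^2 + 2x + 1), pattern 6; mod 11: f = (x + 3)(x + 6)(x^2 + 4)(x^2 + 8x + 3), pattern 2+2+1+1; mod 13: f = (x + 7)(x + 10)(x + 12)(x^3 + 3x^2 + 12x + 4), pattern 3+1+1+1; mod 31: f = (x^2 + 14x + 15)(x^2 + 25x + 29)(x^2 + 29x + 3), pattern 2+2+2; mod 97: f = (x^3 + 3x^2 + 30x + 53)(x^3 + 3x^2 + 67x + 30), pattern 3+3. No other pattern occurs in this range, so the set of observed cycle types is {6, 2+2+1+1, 3+1+1+1, 2+2+2, 3+3}. The candidates containing elements of all these cycle types are S_3 x S_3 (6T9) of order 36, (S_3 x S_3) : C_2 (6T13) of order 72, S_6 (6T16) of order 720; the others are excluded. The observed types are precisely the cycle types that occur in S_3 x S_3 (6T9) (apart from the identity). Each of the other remaining candidates has further cycle types, and by the Chebotarev density theorem the matching factorization patterns would occur for a proportion of primes equal to their share of the group: (S_3 x S_3) : C_2 (6T13) additionally contains elements of type 4+2, 3+2+1, 2+1+1+1+1 (36 of its 72 elements, about 50% of primes); S_6 (6T16) additionally contains elements of type 5+1, 4+2, 4+1+1, 3+2+1, 2+1+1+1+1 (459 of its 720 elements, about 64% of primes). None of the 23 primes tested shows any such pattern (for each of these groups the chance of that is below 10^-4), which rules them out. Hence G = S_3 x S_3 (6T9), of order 36.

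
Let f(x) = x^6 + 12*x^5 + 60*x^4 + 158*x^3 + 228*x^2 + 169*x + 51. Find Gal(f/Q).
The polynomial f is an irreducible sextic over Q, so G = Gal(f/Q) is one of the 16 transitive subgroups 6T1, ..., 6T16 of S_6. The discriminant of f is -43531, which is not a perfect square, so G is not contained in A_6. The transitive groups of degree 6 not contained in A_6 are: C_6 (6T1, order 6), S_3 (6T2, order 6), D_6 (6T3, order 12), C_3 x S_3 (6T5, order 18), A_4 x C_2 (6T6, order 24), S_4 (6T8, order 24), S_3 x S_3 (6T9, order 36), S_4 x C_2 (6T11, order 48), (S_3 x S_3) : C_2 (6T13, order 72), PGL(2,5) (6T14, order 120), S_6 (6T16, order 720). By Dedekind's theorem, for a prime p not dividing disc(f) the degrees of the irreducible factors of f mod p form the cycle type of an element of G. Factoring f modulo the 4 such primes p <= 7, each new pattern first appears at: mod 2: f = (x^6 + x + 1), pattern 6; mod 3: f = (x)(x^2 + x + 2)(x^3 + 2x^2 + 2x + 2), pattern 3+2+1; mod 5: f = (x^3 + 4x + 2)(x^3 + 2x^2 + x + 3), pattern 3+3; mod 7: f = (x + 6)(x^5 + 6x^4 + 3x^3 + 4x + 5), pattern 5+1. No other pattern occurs in this range, so the set of observed cycle types is {6, 3+2+1, 3+3, 5+1}. Among the candidates above, the only group containing elements of all these cycle types is S_6 (6T16); every other candidate lacks at least one of them. Hence G = S_6 (6T16), of order 720.

S_6, the symmetric group on 6 letters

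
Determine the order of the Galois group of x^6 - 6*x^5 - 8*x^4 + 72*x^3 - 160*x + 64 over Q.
The degree of the splitting field over Q equals the order of the Galois group, so first determine the group. The polynomial f is an irreducible sextic over Q, so G = Gal(f/Q) is one of the 16 transitive subgroups 6T1, ..., 6T16 of S_6. The discriminant of f is 870211913777152, which is not a perfect square, so G is not contained in A_6. The transitive groups of degree 6 not contained in A_6 are: C_6 (6T1, order 6), S_3 (6T2, order 6), D_6 (6T3, order 12), C_3 x S_3 (6T5, order 18), A_4 x C_2 (6T6, order 24), S_4 (6T8, order 24), S_3 x S_3 (6T9, order 36), S_4 x C_2 (6T11, order 48), (S_3 x S_3) : C_2 (6T13, order 72), PGL(2,5) (6T14, order 120), S_6 (6T16, order 720). By Dedekind's theorem, for a prime p not dividing disc(f) the degrees of the irreducible factors of f mod p form the cycle type of an element of G. Factoring f modulo the 23 such primes p <= 97 (skipping 2, 37, which divide the discriminant), each new pattern first appears at: mod 3: f = (x^3 + x^2 + 2x + 1)(x^3 + 2x^2 + 1), pattern 3+3; mod 5: f = (x^2 + 3)(x^2 + x + 2)(x^2 + 3x + 4), pattern 2+2+2; mod 67: f = (x + 4)(x + 5)(x + 29)(x + 36)(x + 60)(x + 61), pattern 1+1+1+1+1+1. No other pattern occurs in this range, so the set of observed cycle types is {3+3, 2+2+2, 1+1+1+1+1+1}. The candidates containing elements of all these cycle types are C_6 (6T1) of order 6, S_3 (6T2) of order 6, D_6 (6T3) of order 12, C_3 x S_3 (6T5) of order 18, A_4 x C_2 (6T6) of order 24, S_4 (6T8) of order 24, S_3 x S_3 (6T9) of order 36, S_4 x C_2 (6T11) of order 48, (S_3 x S_3) : C_2 (6T13) of order 72, PGL(2,5) (6T14) of order 120, S_6 (6T16) of order 720; the others are excluded. The observed types are precisely the cycle types that occur in S_3 (6T2). Each of the other remaining candidates has further cycle types, and by the Chebotarev density theorem the matching factorization patterns would occur for a proportion of primes equal to their share of the group: C_6 (6T1) additionally contains elements of type 6 (2 of its 6 elements, about 33% of primes); D_6 (6T3) additionally contains elements of type 6, 2+2+1+1 (5 of its 12 elements, about 42% of primes); C_3 x S_3 (6T5) additionally contains elements of type 6, 3+1+1+1 (10 of its 18 elements, about 56% of primes); A_4 x C_2 (6T6) additionally contains elements of type 6, 2+2+1+1, 2+1+1+1+1 (14 of its 24 elements, about 58% of primes); S_4 (6T8) additionally contains elements of type 4+1+1, 2+2+1+1 (9 of its 24 elements, about 38% of primes); S_3 x S_3 (6T9) additionally contains elements of type 6, 3+1+1+1, 2+2+1+1 (25 of its 36 elements, about 69% of primes); S_4 x C_2 (6T11) additionally contains elements of type 6, 4+2, 4+1+1, 2+2+1+1, 2+1+1+1+1 (32 of its 48 elements, about 67% of primes); (S_3 x S_3) : C_2 (6T13) additionally contains elements of type 6, 4+2, 3+2+1, 3+1+1+1, 2+2+1+1, 2+1+1+1+1 (61 of its 72 elements, about 85% of primes); PGL(2,5) (6T14) additionally contains elements of type 6, 5+1, 4+1+1, 2+2+1+1 (89 of its 120 elements, about 74% of primes); S_6 (6T16) additionally contains elements of type 6, 5+1, 4+2, 4+1+1, 3+2+1, 3+1+1+1, 2+2+1+1, 2+1+1+1+1 (664 of its 720 elements, about 92% of primes). None of the 23 primes tested shows any such pattern (for each of these groups the chance of that is below 10^-4), which rules them out. Hence G = S_3 (6T2), of order 6. The Galois group S_3 (6T2) has order 6, so the splitting field has degree 6 over Q.

6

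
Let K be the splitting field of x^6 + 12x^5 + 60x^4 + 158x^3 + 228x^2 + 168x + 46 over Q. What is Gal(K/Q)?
S_3 x S_3 (order 36)

The polynomial f is an irreducible sextic over Q, so G = Gal(f/Q) is one of the 16 transitive subgroups 6T1, ..., 6T16 of S_6. The discriminant of f is 5038848, which is not a perfect square, so G is not contained in A_6. The transitive groups of degree 6 not contained in A_6 are: C_6 (6T1, order 6), S_3 (6T2, order 6), D_6 (6T3, order 12), C_3 x S_3 (6T5, order 18), A_4 x C_2 (6T6, order 24), S_4 (6T8, order 24), S_3 x S_3 (6T9, order 36), S_4 x C_2 (6T11, order 48), (S_3 x S_3) : C_2 (6T13, order 72), PGL(2,5) (6T14, order 120), S_6 (6T16, order 720). By Dedekind's theorem, for a prime p not dividing disc(f) the degrees of the irreducible factors of f mod p form the cycle type of an element of G. Factoring f modulo the 23 such primes p <= 97 (skipping 2, 3, which divide the discriminant), each new pattern first appears at: mod 5: f = (x^6 + 2x^5 + 3x^3 + 3x^2 + 3x + 1), pattern 6; mod 11: f = (x + 5)(x + 7)(x^2 + x + 7)(x^2 + 10x + 8), pattern 2+2+1+1; mod 13: f = (x + 4)(x + 7)(x + 8)(x^3 + 6x^2 + 12x + 11), pattern 3+1+1+1; mod 31: f = (x^2 + 12x + 13)(x^2 + 13x + 2)(x^2 + 18x + 28), pattern 2+2+2; mod 97: f = (x^3 + 6x^2 + 12x + 17)(x^3 + 6x^2 + 12x + 94), pattern 3+3. No other pattern occurs in this range, so the set of observed cycle types is {6, 2+2+1+1, 3+1+1+1, 2+2+2, 3+3}. The candidates containing elements of all these cycle types are S_3 x S_3 (6T9) of order 36, (S_3 x S_3) : C_2 (6T13) of order 72, S_6 (6T16) of order 720; the others are excluded. The observed types are precisely the cycle types that occur in S_3 x S_3 (6T9) (apart from the identity). Each of the other remaining candidates has further cycle types, and by the Chebotarev density theorem the matching factorization patterns would occur for a proportion of primes equal to their share of the group: (S_3 x S_3) : C_2 (6T13) additionally contains elements of type 4+2, 3+2+1, 2+1+1+1+1 (36 of its 72 elements, about 50% of primes); S_6 (6T16) additionally contains elements of type 5+1, 4+2, 4+1+1, 3+2+1, 2+1+1+1+1 (459 of its 720 elements, about 64% of primes). None of the 23 primes tested shows any such pattern (for each of these groups the chance of that is below 10^-4), which rules them out. Hence G = S_3 x S_3 (6T9), of order 36.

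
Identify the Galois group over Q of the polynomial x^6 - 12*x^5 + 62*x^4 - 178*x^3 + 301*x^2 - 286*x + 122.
The polynomial f is an irreducible sextic over Q, so G = Gal(f/Q) is one of the 16 transitive subgroups 6T1, ..., 6T16 of S_6. The discriminant of f is -187648, which is not a perfect square, so G is not contained in A_6. The transitive groups of degree 6 not contained in A_6 are: C_6 (6T1, order 6), S_3 (6T2, order 6), D_6 (6T3, order 12), C_3 x S_3 (6T5, order 18), A_4 x C_2 (6T6, order 24), S_4 (6T8, order 24), S_3 x S_3 (6T9, order 36), S_4 x C_2 (6T11, order 48), (S_3 x S_3) : C_2 (6T13, order 72), PGL(2,5) (6T14, order 120), S_6 (6T16, order 720). By Dedekind's theorem, for a prime p not dividing disc(f) the degrees of the irreducible factors of f mod p form the cycle type of an element of G. Factoring f modulo the 29 such primes p <= 113 (skipping 2, which divides the discriminant), each new pattern first appears at: mod 3: f = (x^6 + 2x^4 + 2x^3 + x^2 + 2x + 2), pattern 6; mod 5: f = (x + 4)(x^2 + 3)(x^3 + 4x^2 + 3x + 1), pattern 3+2+1; mod 7: f = (x^2 + 4x + 1)(x^4 + 5x^3 + 6x^2 + 3x + 3), pattern 4+2; mod 17: f = (x^3 + 11x^2 + 13x + 2)(x^3 + 11x^2 + 13x + 10), pattern 3+3; mod 19: f = (x^2 + 3x + 14)(x^2 + 5x + 12)(x^2 + 18x + 10), pattern 2+2+2; mod 37: f = (x + 1)(x + 14)(x^2 + 17x + 34)(x^2 + 30x + 20), pattern 2+2+1+1; mod 41: f = (x + 17)(x + 22)(x + 37)(x^3 + 35x^2 + 13x + 39), pattern 3+1+1+1; mod 113: f = (x + 32)(x + 88)(x + 90)(x + 100)(x^2 + 17x + 65), pattern 2+1+1+1+1. No other pattern occurs in this range, so the set of observed cycle types is {6, 3+2+1, 4+2, 3+3, 2+2+2, 2+2+1+1, 3+1+1+1, 2+1+1+1+1}. The candidates containing elements of all these cycle types are (S_3 x S_3) : C_2 (6T13) of order 72, S_6 (6T16) of order 720; the others are excluded. The observed types are precisely the cycle types that occur in (S_3 x S_3) : C_2 (6T13) (apart from the identity). Each of the other remaining candidates has further cycle types, and by the Chebotarev density theorem the matching factorization patterns would occur for a proportion of primes equal to their share of the group: S_6 (6T16) additionally contains elements of type 5+1, 4+1+1 (234 of its 720 elements, about 32% of primes). None of the 29 primes tested shows any such pattern (for each of these groups the chance of that is below 10^-4), which rules them out. Hence G = (S_3 x S_3) : C_2 (6T13), of order 72.

(S_3 x S_3) : C_2, the group 6T13 of order 72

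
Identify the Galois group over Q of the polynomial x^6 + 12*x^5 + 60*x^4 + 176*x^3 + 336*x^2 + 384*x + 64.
6T9: S_3 x S_3

The polynomial f is an irreducible sextic over Q, so G = Gal(f/Q) is one of the 16 transitive subgroups 6T1, ..., 6T16 of S_6. The discriminant of f is 5410421842378752, which is not a perfect square, so G is not contained in A_6. The transitive groups of degree 6 not contained in A_6 are: C_6 (6T1, order 6), S_3 (6T2, order 6), D_6 (6T3, order 12), C_3 x S_3 (6T5, order 18), A_4 x C_2 (6T6, order 24), S_4 (6T8, order 24), S_3 x S_3 (6T9, order 36), S_4 x C_2 (6T11, order 48), (S_3 x S_3) : C_2 (6T13, order 72), PGL(2,5) (6T14, order 120), S_6 (6T16, order 720). By Dedekind's theorem, for a prime p not dividing disc(f) the degrees of the irreducible factors of f mod p form the cycle type of an element of G. Factoring f modulo the 23 such primes p <= 97 (skipping 2, 3, which divide the discriminant), each new pattern first appears at: mod 5: f = (x^6 + 2x^5 + x^3 + x^2 + 4x + 4), pattern 6; mod 11: f = (x + 3)(x + 7)(x^2 + 3x + 3)(x^2 + 10x + 8), pattern 2+2+1+1; mod 13: f = (x + 3)(x + 5)(x + 11)(x^3 + 6x^2 + 12x + 10), pattern 3+1+1+1; mod 31: f = (x^2 + 7x + 25)(x^2 + 17x + 12)(x^2 + 19x + 6), pattern 2+2+2; mod 97: f = (x^3 + 6x^2 + 12x + 33)(x^3 + 6x^2 + 12x + 96), pattern 3+3. No other pattern occurs in this range, so the set of observed cycle types is {6, 2+2+1+1, 3+1+1+1, 2+2+2, 3+3}. The candidates containing elements of all these cycle types are S_3 x S_3 (6T9) of order 36, (S_3 x S_3) : C_2 (6T13) of order 72, S_6 (6T16) of order 720; the others are excluded. The observed types are precisely the cycle types that occur in S_3 x S_3 (6T9) (apart from the identity). Each of the other remaining candidates has further cycle types, and by the Chebotarev density theorem the matching factorization patterns would occur for a proportion of primes equal to their share of the group: (S_3 x S_3) : C_2 (6T13) additionally contains elements of type 4+2, 3+2+1, 2+1+1+1+1 (36 of its 72 elements, about 50% of primes); S_6 (6T16) additionally contains elements of type 5+1, 4+2, 4+1+1, 3+2+1, 2+1+1+1+1 (459 of its 720 elements, about 64% of primes). None of the 23 primes tested shows any such pattern (for each of these groups the chance of that is below 10^-4), which rules them out. Hence G = S_3 x S_3 (6T9), of order 36.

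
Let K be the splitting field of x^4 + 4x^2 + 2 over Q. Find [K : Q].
The degree of the splitting field over Q equals the order of the Galois group, so first determine the group. The polynomial is an irreducible quartic over Q and its discriminant is 2048, which is not a perfect square, so the Galois group is not contained in A_4. The resolvent cubic y^3 - 4*y^2 - 8*y + 32 has exactly one rational root, so the Galois group is C_4 or D_4. The quartic becomes reducible over Q(sqrt(disc)), so the group is C_4. The Galois group C_4 (4T1) has order 4, so the splitting field has degree 4 over Q.

4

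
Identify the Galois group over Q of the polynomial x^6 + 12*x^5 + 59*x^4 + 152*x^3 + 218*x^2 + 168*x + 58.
The polynomial f is an irreducible sextic over Q, so G = Gal(f/Q) is one of the 16 transitive subgroups 6T1, ..., 6T16 of S_6. The discriminant of f is -5120000, which is not a perfect square, so G is not contained in A_6. The transitive groups of degree 6 not contained in A_6 are: C_6 (6T1, order 6), S_3 (6T2, order 6), D_6 (6T3, order 12), C_3 x S_3 (6T5, order 18), A_4 x C_2 (6T6, order 24), S_4 (6T8, order 24), S_3 x S_3 (6T9, order 36), S_4 x C_2 (6T11, order 48), (S_3 x S_3) : C_2 (6T13, order 72), PGL(2,5) (6T14, order 120), S_6 (6T16, order 720). By Dedekind's theorem, for a prime p not dividing disc(f) the degrees of the irreducible factors of f mod p form the cycle type of an element of G. Factoring f modulo the 22 such primes p <= 89 (skipping 2, 5, which divide the discriminant), each new pattern first appears at: mod 3: f = (x^3 + x^2 + x + 2)(x^3 + 2x^2 + 2x + 2), pattern 3+3; mod 7: f = (x^2 + 3x + 1)(x^2 + 4x + 6)(x^2 + 5x + 5), pattern 2+2+2; mod 13: f = (x + 6)(x + 11)(x^4 + 8x^3 + x + 6), pattern 4+1+1; mod 43: f = (x + 14)(x + 33)(x^2 + 4x + 8)(x^2 + 4x + 14), pattern 2+2+1+1. No other pattern occurs in this range, so the set of observed cycle types is {3+3, 2+2+2, 4+1+1, 2+2+1+1}. The candidates containing elements of all these cycle types are S_4 (6T8) of order 24, S_4 x C_2 (6T11) of order 48, PGL(2,5) (6T14) of order 120, S_6 (6T16) of order 720; the others are excluded. The observed types are precisely the cycle types that occur in S_4 (6T8) (apart from the identity). Each of the other remaining candidates has further cycle types, and by the Chebotarev density theorem the matching factorization patterns would occur for a proportion of primes equal to their share of the group: S_4 x C_2 (6T11) additionally contains elements of type 6, 4+2, 2+1+1+1+1 (17 of its 48 elements, about 35% of primes); PGL(2,5) (6T14) additionally contains elements of type 6, 5+1 (44 of its 120 elements, about 37% of primes); S_6 (6T16) additionally contains elements of type 6, 5+1, 4+2, 3+2+1, 3+1+1+1, 2+1+1+1+1 (529 of its 720 elements, about 73% of primes). None of the 22 primes tested shows any such pattern (for each of these groups the chance of that is below 10^-4), which rules them out. Hence G = S_4 (6T8), of order 24.

S_4, S_4(6c), the S_4-action on 6 points not in A_6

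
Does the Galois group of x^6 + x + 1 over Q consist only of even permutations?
The polynomial is irreducible of degree 6 over Q. Its discriminant is -43531, which is not a perfect square. A Galois group lies in the alternating group exactly when the discriminant is a square in Q, so the Galois group (S_6) is not contained in A_6.

No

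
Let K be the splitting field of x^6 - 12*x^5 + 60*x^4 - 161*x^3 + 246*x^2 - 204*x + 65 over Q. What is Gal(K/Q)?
6T9: S_3 x S_3

The polynomial f is an irreducible sextic over Q, so G = Gal(f/Q) is one of the 16 transitive subgroups 6T1, ..., 6T16 of S_6. The discriminant of f is 871199469, which is not a perfect square, so G is not contained in A_6. The transitive groups of degree 6 not contained in A_6 are: C_6 (6T1, order 6), S_3 (6T2, order 6), D_6 (6T3, order 12), C_3 x S_3 (6T5, order 18), A_4 x C_2 (6T6, order 24), S_4 (6T8, order 24), S_3 x S_3 (6T9, order 36), S_4 x C_2 (6T11, order 48), (S_3 x S_3) : C_2 (6T13, order 72), PGL(2,5) (6T14, order 120), S_6 (6T16, order 720). By Dedekind's theorem, for a prime p not dividing disc(f) the degrees of the irreducible factors of f mod p form the cycle type of an element of G. Factoring f modulo the 16 such primes p <= 67 (skipping 3, 7, 29, which divide the discriminant), each new pattern first appears at: mod 2: f = (x^6 + x^3 + 1), pattern 6; mod 5: f = (x)(x + 4)(x^2 + 2)(x^2 + 4x + 2), pattern 2+2+1+1; mod 13: f = (x)(x + 3)(x + 4)(x^3 + 7x^2 + 12x + 9), pattern 3+1+1+1; mod 19: f = (x^2 + 6x + 18)(x^2 + 9x + 10)(x^2 + 11x + 3), pattern 2+2+2; mod 67: f = (x^3 + 61x^2 + 12x + 10)(x^3 + 61x^2 + 12x + 40), pattern 3+3. No other pattern occurs in this range, so the set of observed cycle types is {6, 2+2+1+1, 3+1+1+1, 2+2+2, 3+3}. The candidates containing elements of all these cycle types are S_3 x S_3 (6T9) of order 36, (S_3 x S_3) : C_2 (6T13) of order 72, S_6 (6T16) of order 720; the others are excluded. The observed types are precisely the cycle types that occur in S_3 x S_3 (6T9) (apart from the identity). Each of the other remaining candidates has further cycle types, and by the Chebotarev density theorem the matching factorization patterns would occur for a proportion of primes equal to their share of the group: (S_3 x S_3) : C_2 (6T13) additionally contains elements of type 4+2, 3+2+1, 2+1+1+1+1 (36 of its 72 elements, about 50% of primes); S_6 (6T16) additionally contains elements of type 5+1, 4+2, 4+1+1, 3+2+1, 2+1+1+1+1 (459 of its 720 elements, about 64% of primes). None of the 16 primes tested shows any such pattern (for each of these groups the chance of that is below 10^-4), which rules them out. Hence G = S_3 x S_3 (6T9), of order 36.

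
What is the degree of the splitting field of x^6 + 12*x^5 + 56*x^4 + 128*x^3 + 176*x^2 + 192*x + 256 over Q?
24

The degree of the splitting field over Q equals the order of the Galois group, so first determine the group. The polynomial f is an irreducible sextic over Q, so G = Gal(f/Q) is one of the 16 transitive subgroups 6T1, ..., 6T16 of S_6. The discriminant of f is -5497558138880000, which is not a perfect square, so G is not contained in A_6. The transitive groups of degree 6 not contained in A_6 are: C_6 (6T1, order 6), S_3 (6T2, order 6), D_6 (6T3, order 12), C_3 x S_3 (6T5, order 18), A_4 x C_2 (6T6, order 24), S_4 (6T8, order 24), S_3 x S_3 (6T9, order 36), S_4 x C_2 (6T11, order 48), (S_3 x S_3) : C_2 (6T13, order 72), PGL(2,5) (6T14, order 120), S_6 (6T16, order 720). By Dedekind's theorem, for a prime p not dividing disc(f) the degrees of the irreducible factors of f mod p form the cycle type of an element of G. Factoring f modulo the 22 such primes p <= 89 (skipping 2, 5, which divide the discriminant), each new pattern first appears at: mod 3: f = (x^3 + x^2 + x + 2)(x^3 + 2x^2 + 2x + 2), pattern 3+3; mod 7: f = (x^2 + 2x + 3)(x^2 + 4x + 5)(x^2 + 6x + 4), pattern 2+2+2; mod 13: f = (x + 7)(x + 10)(x^4 + 8x^3 + 6x^2 + 12x + 7), pattern 4+1+1; mod 43: f = (x + 21)(x + 26)(x^2 + 4x + 1)(x^2 + 4x + 20), pattern 2+2+1+1. No other pattern occurs in this range, so the set of observed cycle types is {3+3, 2+2+2, 4+1+1, 2+2+1+1}. The candidates containing elements of all these cycle types are S_4 (6T8) of order 24, S_4 x C_2 (6T11) of order 48, PGL(2,5) (6T14) of order 120, S_6 (6T16) of order 720; the others are excluded. The observed types are precisely the cycle types that occur in S_4 (6T8) (apart from the identity). Each of the other remaining candidates has further cycle types, and by the Chebotarev density theorem the matching factorization patterns would occur for a proportion of primes equal to their share of the group: S_4 x C_2 (6T11) additionally contains elements of type 6, 4+2, 2+1+1+1+1 (17 of its 48 elements, about 35% of primes); PGL(2,5) (6T14) additionally contains elements of type 6, 5+1 (44 of its 120 elements, about 37% of primes); S_6 (6T16) additionally contains elements of type 6, 5+1, 4+2, 3+2+1, 3+1+1+1, 2+1+1+1+1 (529 of its 720 elements, about 73% of primes). None of the 22 primes tested shows any such pattern (for each of these groups the chance of that is below 10^-4), which rules them out. Hence G = S_4 (6T8), of order 24. The Galois group S_4 (6T8) has order 24, so the splitting field has degree 24 over Q.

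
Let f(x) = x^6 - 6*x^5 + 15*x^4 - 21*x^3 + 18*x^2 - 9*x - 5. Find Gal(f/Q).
S_3 x S_3

The polynomial f is an irreducible sextic over Q, so G = Gal(f/Q) is one of the 16 transitive subgroups 6T1, ..., 6T16 of S_6. The discriminant of f is 871199469, which is not a perfect square, so G is not contained in A_6. The transitive groups of degree 6 not contained in A_6 are: C_6 (6T1, order 6), S_3 (6T2, order 6), D_6 (6T3, order 12), C_3 x S_3 (6T5, order 18), A_4 x C_2 (6T6, order 24), S_4 (6T8, order 24), S_3 x S_3 (6T9, order 36), S_4 x C_2 (6T11, order 48), (S_3 x S_3) : C_2 (6T13, order 72), PGL(2,5) (6T14, order 120), S_6 (6T16, order 720). By Dedekind's theorem, for a prime p not dividing disc(f) the degrees of the irreducible factors of f mod p form the cycle type of an element of G. Factoring f modulo the 16 such primes p <= 67 (skipping 3, 7, 29, which divide the discriminant), each new pattern first appears at: mod 2: f = (x^6 + x^4 + x^3 + x + 1), pattern 6; mod 5: f = (x)(x + 1)(x^2 + x + 2)(x^2 + 2x + 3), pattern 2+2+1+1; mod 13: f = (x + 1)(x + 4)(x + 5)(x^3 + 10x^2 + 3x + 3), pattern 3+1+1+1; mod 19: f = (x^2 + 8x + 6)(x^2 + 11x + 1)(x^2 + 13x + 15), pattern 2+2+2; mod 67: f = (x^3 + 64x^2 + 3x + 17)(x^3 + 64x^2 + 3x + 47), pattern 3+3. No other pattern occurs in this range, so the set of observed cycle types is {6, 2+2+1+1, 3+1+1+1, 2+2+2, 3+3}. The candidates containing elements of all these cycle types are S_3 x S_3 (6T9) of order 36, (S_3 x S_3) : C_2 (6T13) of order 72, S_6 (6T16) of order 720; the others are excluded. The observed types are precisely the cycle types that occur in S_3 x S_3 (6T9) (apart from the identity). Each of the other remaining candidates has further cycle types, and by the Chebotarev density theorem the matching factorization patterns would occur for a proportion of primes equal to their share of the group: (S_3 x S_3) : C_2 (6T13) additionally contains elements of type 4+2, 3+2+1, 2+1+1+1+1 (36 of its 72 elements, about 50% of primes); S_6 (6T16) additionally contains elements of type 5+1, 4+2, 4+1+1, 3+2+1, 2+1+1+1+1 (459 of its 720 elements, about 64% of primes). None of the 16 primes tested shows any such pattern (for each of these groups the chance of that is below 10^-4), which rules them out. Hence G = S_3 x S_3 (6T9), of order 36.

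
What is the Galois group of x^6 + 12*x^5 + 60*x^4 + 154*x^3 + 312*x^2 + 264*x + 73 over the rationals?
S_3 (order 6)

The polynomial f is an irreducible sextic over Q, so G = Gal(f/Q) is one of the 16 transitive subgroups 6T1, ..., 6T16 of S_6. The discriminant of f is -941328478973952, which is not a perfect square, so G is not contained in A_6. The transitive groups of degree 6 not contained in A_6 are: C_6 (6T1, order 6), S_3 (6T2, order 6), D_6 (6T3, order 12), C_3 x S_3 (6T5, order 18), A_4 x C_2 (6T6, order 24), S_4 (6T8, order 24), S_3 x S_3 (6T9, order 36), S_4 x C_2 (6T11, order 48), (S_3 x S_3) : C_2 (6T13, order 72), PGL(2,5) (6T14, order 120), S_6 (6T16, order 720). By Dedekind's theorem, for a prime p not dividing disc(f) the degrees of the irreducible factors of f mod p form the cycle type of an element of G. Factoring f modulo the 23 such primes p <= 103 (skipping 2, 3, 17, 67, which divide the discriminant), each new pattern first appears at: mod 5: f = (x^2 + 3)(x^2 + 3x + 3)(x^2 + 4x + 2), pattern 2+2+2; mod 7: f = (x^3 + 6x^2 + 4)(x^3 + 6x^2 + 3x + 6), pattern 3+3; mod 61: f = (x + 5)(x + 15)(x + 17)(x + 20)(x + 35)(x + 42), pattern 1+1+1+1+1+1. No other pattern occurs in this range, so the set of observed cycle types is {2+2+2, 3+3, 1+1+1+1+1+1}. The candidates containing elements of all these cycle types are C_6 (6T1) of order 6, S_3 (6T2) of order 6, D_6 (6T3) of order 12, C_3 x S_3 (6T5) of order 18, A_4 x C_2 (6T6) of order 24, S_4 (6T8) of order 24, S_3 x S_3 (6T9) of order 36, S_4 x C_2 (6T11) of order 48, (S_3 x S_3) : C_2 (6T13) of order 72, PGL(2,5) (6T14) of order 120, S_6 (6T16) of order 720; the others are excluded. The observed types are precisely the cycle types that occur in S_3 (6T2). Each of the other remaining candidates has further cycle types, and by the Chebotarev density theorem the matching factorization patterns would occur for a proportion of primes equal to their share of the group: C_6 (6T1) additionally contains elements of type 6 (2 of its 6 elements, about 33% of primes); D_6 (6T3) additionally contains elements of type 6, 2+2+1+1 (5 of its 12 elements, about 42% of primes); C_3 x S_3 (6T5) additionally contains elements of type 6, 3+1+1+1 (10 of its 18 elements, about 56% of primes); A_4 x C_2 (6T6) additionally contains elements of type 6, 2+2+1+1, 2+1+1+1+1 (14 of its 24 elements, about 58% of primes); S_4 (6T8) additionally contains elements of type 4+1+1, 2+2+1+1 (9 of its 24 elements, about 38% of primes); S_3 x S_3 (6T9) additionally contains elements of type 6, 3+1+1+1, 2+2+1+1 (25 of its 36 elements, about 69% of primes); S_4 x C_2 (6T11) additionally contains elements of type 6, 4+2, 4+1+1, 2+2+1+1, 2+1+1+1+1 (32 of its 48 elements, about 67% of primes); (S_3 x S_3) : C_2 (6T13) additionally contains elements of type 6, 4+2, 3+2+1, 3+1+1+1, 2+2+1+1, 2+1+1+1+1 (61 of its 72 elements, about 85% of primes); PGL(2,5) (6T14) additionally contains elements of type 6, 5+1, 4+1+1, 2+2+1+1 (89 of its 120 elements, about 74% of primes); S_6 (6T16) additionally contains elements of type 6, 5+1, 4+2, 4+1+1, 3+2+1, 3+1+1+1, 2+2+1+1, 2+1+1+1+1 (664 of its 720 elements, about 92% of primes). None of the 23 primes tested shows any such pattern (for each of these groups the chance of that is below 10^-4), which rules them out. Hence G = S_3 (6T2), of order 6.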